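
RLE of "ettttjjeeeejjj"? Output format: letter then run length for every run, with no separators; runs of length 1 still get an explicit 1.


String: "ettttjjeeeejjj"
Scanning for consecutive runs:
  'e' x 1
  't' x 4
  'j' x 2
  'e' x 4
  'j' x 3
RLE = "e1t4j2e4j3"


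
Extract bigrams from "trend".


Word: "trend" (length 5)
Number of bigrams = 5 - 2 + 1 = 4
  Position 0: "tr"
  Position 1: "re"
  Position 2: "en"
  Position 3: "nd"
Bigrams = "tr", "re", "en", "nd"


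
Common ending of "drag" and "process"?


Word 1: "drag"
Word 2: "process"
Comparing from end:
  Pos -1: 'g' != 's' (stop)
LCS = "" (length 0)


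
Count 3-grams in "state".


Word: "state" (length 5)
Number of 3-grams = length - 3 + 1 = 5 - 3 + 1
= 3


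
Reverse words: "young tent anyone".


Original: "young tent anyone"
Words (1..n): young | tent | anyone
Reversed (n..1): anyone | tent | young
Result = "anyone tent young"


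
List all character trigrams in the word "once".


Word: "once" (length 4)
Number of trigrams = 4 - 3 + 1 = 2
  Position 0: "onc"
  Position 1: "nce"
Trigrams = "onc", "nce"


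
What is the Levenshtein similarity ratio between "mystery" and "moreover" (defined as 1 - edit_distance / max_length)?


Word 1: "mystery" (length 7)
Word 2: "moreover" (length 8)
One optimal edit sequence:
  1. keep 'm'
  2. insert 'o'  (+1)
  3. insert 'r'  (+1)
  4. substitute 'y' -> 'e'  (+1)
  5. substitute 's' -> 'o'  (+1)
  6. substitute 't' -> 'v'  (+1)
  7. keep 'e'
  8. keep 'r'
  9. delete 'y'  (+1)
Edit distance = 6
Max length = max(7, 8) = 8
Similarity = 1 - 6/8
= 0.2500


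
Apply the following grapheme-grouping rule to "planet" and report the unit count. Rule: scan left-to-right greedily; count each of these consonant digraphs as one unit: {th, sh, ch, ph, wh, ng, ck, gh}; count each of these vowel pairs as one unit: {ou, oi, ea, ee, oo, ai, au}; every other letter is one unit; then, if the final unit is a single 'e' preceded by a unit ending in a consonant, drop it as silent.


Word: "planet" (6 letters)
Left-to-right scan:
  (1) 'p' (letter)
  (2) 'l' (letter)
  (3) 'a' (letter)
  (4) 'n' (letter)
  (5) 'e' (letter)
  (6) 't' (letter)
Units from scan: 6
Sound units = 6 units


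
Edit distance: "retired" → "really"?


Word 1: "retired" (length 7)
Word 2: "really" (length 6)
One optimal edit sequence (insert/delete/substitute each cost 1):
  1. keep 'r'
  2. keep 'e'
  3. delete 't'  (+1)
  4. substitute 'i' -> 'a'  (+1)
  5. substitute 'r' -> 'l'  (+1)
  6. substitute 'e' -> 'l'  (+1)
  7. substitute 'd' -> 'y'  (+1)
Total edit operations: 5
Edit distance = 5


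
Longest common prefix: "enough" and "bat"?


Word 1: "enough"
Word 2: "bat"
Comparing from start:
  Pos 0: 'e' != 'b' (stop)
LCP = "" (length 0)


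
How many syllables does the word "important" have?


Word: "important"
Syllable breakdown: im / por / tant
Counting: 3 parts
= 3 syllables


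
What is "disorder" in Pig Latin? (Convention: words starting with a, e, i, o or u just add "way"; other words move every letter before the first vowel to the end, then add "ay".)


Word: "disorder"
Starts with consonant(s) → move to end, add 'ay'
Consonant cluster: "d"
Pig Latin = "isorderday"


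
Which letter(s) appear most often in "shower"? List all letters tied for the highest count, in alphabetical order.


Word: "shower"
Letter counts:
  'e': 1
  'h': 1
  'o': 1
  'r': 1
  's': 1
  'w': 1
Maximum count = 1
Most frequent = 'e', 'h', 'o', 'r', 's', 'w' (1 time each)


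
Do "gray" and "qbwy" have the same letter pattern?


Pattern of "gray": [0, 1, 2, 3]
Pattern of "qbwy": [0, 1, 2, 3]
Patterns match
Same pattern = Yes


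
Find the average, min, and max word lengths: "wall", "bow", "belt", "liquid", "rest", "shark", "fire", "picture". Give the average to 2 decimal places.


Lengths: "wall"=4, "bow"=3, "belt"=4, "liquid"=6, "rest"=4, "shark"=5, "fire"=4, "picture"=7
Sum = 37, Count = 8
Average = 37/8 = 4.63
= avg=4.63, min=3, max=7


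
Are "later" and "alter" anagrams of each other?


Word 1: "later" → sorted: aelrt
Word 2: "alter" → sorted: aelrt
Same letters? aelrt == aelrt
Anagram = Yes


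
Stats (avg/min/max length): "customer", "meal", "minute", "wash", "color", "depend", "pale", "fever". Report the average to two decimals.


Lengths: "customer"=8, "meal"=4, "minute"=6, "wash"=4, "color"=5, "depend"=6, "pale"=4, "fever"=5
Sum = 42, Count = 8
Average = 42/8 = 5.25
= avg=5.25, min=4, max=8


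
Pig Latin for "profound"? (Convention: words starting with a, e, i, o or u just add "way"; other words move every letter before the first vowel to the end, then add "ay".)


Word: "profound"
Starts with consonant(s) → move to end, add 'ay'
Consonant cluster: "pr"
Pig Latin = "ofoundpray"


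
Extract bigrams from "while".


Word: "while" (length 5)
Number of bigrams = 5 - 2 + 1 = 4
  Position 0: "wh"
  Position 1: "hi"
  Position 2: "il"
  Position 3: "le"
Bigrams = "wh", "hi", "il", "le"


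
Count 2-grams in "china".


Word: "china" (length 5)
Number of 2-grams = length - 2 + 1 = 5 - 2 + 1
= 4


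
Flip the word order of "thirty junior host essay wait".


Original: "thirty junior host essay wait"
Words (1..n): thirty | junior | host | essay | wait
Reversed (n..1): wait | essay | host | junior | thirty
Result = "wait essay host junior thirty"


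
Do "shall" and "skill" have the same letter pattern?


Pattern of "shall": [0, 1, 2, 3, 3]
Pattern of "skill": [0, 1, 2, 3, 3]
Patterns match
Same pattern = Yes


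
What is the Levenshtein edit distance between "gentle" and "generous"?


Word 1: "gentle" (length 6)
Word 2: "generous" (length 8)
One optimal edit sequence (insert/delete/substitute each cost 1):
  1. keep 'g'
  2. keep 'e'
  3. keep 'n'
  4. insert 'e'  (+1)
  5. insert 'r'  (+1)
  6. substitute 't' -> 'o'  (+1)
  7. substitute 'l' -> 'u'  (+1)
  8. substitute 'e' -> 's'  (+1)
Total edit operations: 5
Edit distance = 5


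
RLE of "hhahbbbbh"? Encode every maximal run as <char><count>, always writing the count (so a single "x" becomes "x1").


String: "hhahbbbbh"
Scanning for consecutive runs:
  'h' x 2
  'a' x 1
  'h' x 1
  'b' x 4
  'h' x 1
RLE = "h2a1h1b4h1"


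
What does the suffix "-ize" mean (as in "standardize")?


Suffix: -ize
Example: standardize = standard + -ize
Meaning = to make


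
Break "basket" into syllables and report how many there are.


Word: "basket"
Syllable breakdown: bas / ket
Counting: 2 parts
= 2 syllables


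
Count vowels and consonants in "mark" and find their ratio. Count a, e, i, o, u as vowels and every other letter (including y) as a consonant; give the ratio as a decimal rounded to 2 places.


Word: "mark"
Vowels (a,e,i,o,u): 1
Consonants: 3
Ratio = 1/3
= 0.33


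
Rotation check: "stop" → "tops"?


Word: "stop", Candidate: "tops"
Method: check if candidate is substring of word+word
"stopstop" contains "tops"? Yes
Is rotation = Yes


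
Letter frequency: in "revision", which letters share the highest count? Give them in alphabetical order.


Word: "revision"
Letter counts:
  'e': 1
  'i': 2
  'n': 1
  'o': 1
  'r': 1
  's': 1
  'v': 1
Maximum count = 2
Most frequent = 'i' (2 times each)


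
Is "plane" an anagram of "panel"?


Word 1: "panel" → sorted: aelnp
Word 2: "plane" → sorted: aelnp
Same letters? aelnp == aelnp
Anagram = Yes


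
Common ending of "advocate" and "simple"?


Word 1: "advocate"
Word 2: "simple"
Comparing from end:
  Pos -1: 'e' == 'e'
  Pos -2: 't' != 'l' (stop)
LCS = "e" (length 1)


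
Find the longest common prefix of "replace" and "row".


Word 1: "replace"
Word 2: "row"
Comparing from start:
  Pos 0: 'r' == 'r'
  Pos 1: 'e' != 'o' (stop)
LCP = "r" (length 1)


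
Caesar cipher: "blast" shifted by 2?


Word: "blast"
Shift: 2
Each letter → (letter + shift) mod 26:
  'b' (1) + 2 = 3 → 'd'
  'l' (11) + 2 = 13 → 'n'
  'a' (0) + 2 = 2 → 'c'
  's' (18) + 2 = 20 → 'u'
  't' (19) + 2 = 21 → 'v'
Result = "dncuv"


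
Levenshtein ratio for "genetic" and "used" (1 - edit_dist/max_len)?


Word 1: "genetic" (length 7)
Word 2: "used" (length 4)
One optimal edit sequence:
  1. delete 'g'  (+1)
  2. substitute 'e' -> 'u'  (+1)
  3. substitute 'n' -> 's'  (+1)
  4. keep 'e'
  5. delete 't'  (+1)
  6. delete 'i'  (+1)
  7. substitute 'c' -> 'd'  (+1)
Edit distance = 6
Max length = max(7, 4) = 7
Similarity = 1 - 6/7
= 0.1429


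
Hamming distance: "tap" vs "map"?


Comparing character by character (same length = 3):
  Pos 0: 't' vs 'm' !=
  Pos 1: 'a' vs 'a' =
  Pos 2: 'p' vs 'p' =
Hamming distance = 1


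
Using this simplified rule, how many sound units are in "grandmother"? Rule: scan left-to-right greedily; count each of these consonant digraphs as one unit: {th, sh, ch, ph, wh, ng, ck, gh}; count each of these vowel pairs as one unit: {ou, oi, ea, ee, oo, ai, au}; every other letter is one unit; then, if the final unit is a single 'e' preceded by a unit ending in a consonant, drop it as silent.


Word: "grandmother" (11 letters)
Left-to-right scan:
  [1] 'g' (letter)
  [2] 'r' (letter)
  [3] 'a' (letter)
  [4] 'n' (letter)
  [5] 'd' (letter)
  [6] 'm' (letter)
  [7] 'o' (letter)
  [8] 'th' (digraph)
  [9] 'e' (letter)
  [10] 'r' (letter)
Units from scan: 10
Sound units = 10 units


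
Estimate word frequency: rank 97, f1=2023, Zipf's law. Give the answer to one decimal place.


Zipf's law: f(r) = f(1) / r
f(1) = 2023
f(97) = 2023 / 97
= 20.9 occurrences


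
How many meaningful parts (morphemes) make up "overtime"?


Word: "overtime"
Morphemes: over- | time
Each morpheme carries meaning
= 2 morphemes


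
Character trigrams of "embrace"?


Word: "embrace" (length 7)
Number of trigrams = 7 - 3 + 1 = 5
  Position 0: "emb"
  Position 1: "mbr"
  Position 2: "bra"
  Position 3: "rac"
  Position 4: "ace"
Trigrams = "emb", "mbr", "bra", "rac", "ace"


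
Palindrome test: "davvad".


Word: "davvad"
Reversed: "davvad"
Forward == Backward? davvad == davvad
Palindrome = Yes


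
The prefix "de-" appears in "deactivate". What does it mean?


Prefix: de-
Example: deactivate = de- + activate
Meaning = remove / reverse


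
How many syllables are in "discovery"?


Word: "discovery"
Syllable breakdown: dis-cov-er-y
Counting: 4 parts
= 4 syllables


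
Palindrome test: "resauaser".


Word: "resauaser"
Reversed: "resauaser"
Forward == Backward? resauaser == resauaser
Palindrome = Yes


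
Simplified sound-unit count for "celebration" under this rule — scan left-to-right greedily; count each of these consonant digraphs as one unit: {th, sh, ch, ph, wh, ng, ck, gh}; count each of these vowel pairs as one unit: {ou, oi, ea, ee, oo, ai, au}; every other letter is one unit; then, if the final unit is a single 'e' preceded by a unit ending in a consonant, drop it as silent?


Word: "celebration" (11 letters)
Left-to-right scan:
  [1] 'c' (letter)
  [2] 'e' (letter)
  [3] 'l' (letter)
  [4] 'e' (letter)
  [5] 'b' (letter)
  [6] 'r' (letter)
  [7] 'a' (letter)
  [8] 't' (letter)
  [9] 'i' (letter)
  [10] 'o' (letter)
  [11] 'n' (letter)
Units from scan: 11
Sound units = 11 units


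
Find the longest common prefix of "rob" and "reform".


Word 1: "rob"
Word 2: "reform"
Comparing from start:
  Pos 0: 'r' == 'r'
  Pos 1: 'o' != 'e' (stop)
LCP = "r" (length 1)


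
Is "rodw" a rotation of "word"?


Word: "word", Candidate: "rodw"
Method: check if candidate is substring of word+word
"wordword" contains "rodw"? No
Is rotation = No


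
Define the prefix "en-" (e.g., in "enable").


Prefix: en-
Example: enable = en- + able
Meaning = cause to / put into


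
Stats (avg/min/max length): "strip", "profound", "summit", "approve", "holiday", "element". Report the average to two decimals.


Lengths: "strip"=5, "profound"=8, "summit"=6, "approve"=7, "holiday"=7, "element"=7
Sum = 40, Count = 6
Average = 40/6 = 6.67
= avg=6.67, min=5, max=8


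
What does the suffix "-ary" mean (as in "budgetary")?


Suffix: -ary
Example: budgetary (budget + -ary)
Meaning = relating to


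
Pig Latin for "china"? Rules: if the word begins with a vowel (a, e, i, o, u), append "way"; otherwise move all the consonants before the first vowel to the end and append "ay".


Word: "china"
Starts with consonant(s) → move to end, add 'ay'
Consonant cluster: "ch"
Pig Latin = "inachay"


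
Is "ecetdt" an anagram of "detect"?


Word 1: "detect" → sorted: cdeett
Word 2: "ecetdt" → sorted: cdeett
Same letters? cdeett == cdeett
Anagram = Yes


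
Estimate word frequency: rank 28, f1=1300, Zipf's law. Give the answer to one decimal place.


Zipf's law: f(r) = f(1) / r
f(1) = 1300
f(28) = 1300 / 28
= 46.4 occurrences


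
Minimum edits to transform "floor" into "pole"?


Word 1: "floor" (length 5)
Word 2: "pole" (length 4)
One optimal edit sequence (insert/delete/substitute each cost 1):
  1. delete 'f'  (+1)
  2. substitute 'l' -> 'p'  (+1)
  3. keep 'o'
  4. substitute 'o' -> 'l'  (+1)
  5. substitute 'r' -> 'e'  (+1)
Total edit operations: 4
Edit distance = 4


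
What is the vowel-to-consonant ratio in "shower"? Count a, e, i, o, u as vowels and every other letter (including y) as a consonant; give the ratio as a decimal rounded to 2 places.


Word: "shower"
Vowels (a,e,i,o,u): 2
Consonants: 4
Ratio = 2/4
= 0.50


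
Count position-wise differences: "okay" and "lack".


Comparing character by character (same length = 4):
  Pos 0: 'o' vs 'l' !=
  Pos 1: 'k' vs 'a' !=
  Pos 2: 'a' vs 'c' !=
  Pos 3: 'y' vs 'k' !=
Hamming distance = 4


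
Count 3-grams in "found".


Word: "found" (length 5)
Number of 3-grams = length - 3 + 1 = 5 - 3 + 1
= 3


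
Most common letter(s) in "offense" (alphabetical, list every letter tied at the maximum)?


Word: "offense"
Letter counts:
  'e': 2
  'f': 2
  'n': 1
  'o': 1
  's': 1
Maximum count = 2
Most frequent = 'e', 'f' (2 times each)


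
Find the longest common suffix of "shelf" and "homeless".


Word 1: "shelf"
Word 2: "homeless"
Comparing from end:
  Pos -1: 'f' != 's' (stop)
LCS = "" (length 0)


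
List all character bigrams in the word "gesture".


Word: "gesture" (length 7)
Number of bigrams = 7 - 2 + 1 = 6
  Position 0: "ge"
  Position 1: "es"
  Position 2: "st"
  Position 3: "tu"
  Position 4: "ur"
  Position 5: "re"
Bigrams = "ge", "es", "st", "tu", "ur", "re"


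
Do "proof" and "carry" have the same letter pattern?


Pattern of "proof": [0, 1, 2, 2, 3]
Pattern of "carry": [0, 1, 2, 2, 3]
Patterns match
Same pattern = Yes


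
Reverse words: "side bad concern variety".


Original: "side bad concern variety"
Words (1..n): side | bad | concern | variety
Reversed (n..1): variety | concern | bad | side
Result = "variety concern bad side"


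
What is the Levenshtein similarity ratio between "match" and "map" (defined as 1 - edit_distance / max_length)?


Word 1: "match" (length 5)
Word 2: "map" (length 3)
One optimal edit sequence:
  1. keep 'm'
  2. keep 'a'
  3. delete 't'  (+1)
  4. delete 'c'  (+1)
  5. substitute 'h' -> 'p'  (+1)
Edit distance = 3
Max length = max(5, 3) = 5
Similarity = 1 - 3/5
= 0.4000


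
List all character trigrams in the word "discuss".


Word: "discuss" (length 7)
Number of trigrams = 7 - 3 + 1 = 5
  Position 0: "dis"
  Position 1: "isc"
  Position 2: "scu"
  Position 3: "cus"
  Position 4: "uss"
Trigrams = "dis", "isc", "scu", "cus", "uss"


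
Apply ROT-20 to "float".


Word: "float"
Shift: 20
Each letter → (letter + shift) mod 26:
  'f' (5) + 20 = 25 → 'z'
  'l' (11) + 20 = 5 → 'f'
  'o' (14) + 20 = 8 → 'i'
  'a' (0) + 20 = 20 → 'u'
  't' (19) + 20 = 13 → 'n'
Result = "zfiun"


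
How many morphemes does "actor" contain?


Word: "actor"
Morphemes: act + -or
Each morpheme carries meaning
= 2 morphemes


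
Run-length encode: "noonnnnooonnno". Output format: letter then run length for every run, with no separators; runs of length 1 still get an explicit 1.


String: "noonnnnooonnno"
Scanning for consecutive runs:
  'n' x 1
  'o' x 2
  'n' x 4
  'o' x 3
  'n' x 3
  'o' x 1
RLE = "n1o2n4o3n3o1"


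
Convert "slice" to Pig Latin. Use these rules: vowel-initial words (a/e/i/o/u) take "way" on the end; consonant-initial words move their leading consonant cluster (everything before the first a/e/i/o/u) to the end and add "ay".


Word: "slice"
Starts with consonant(s) → move to end, add 'ay'
Consonant cluster: "sl"
Pig Latin = "iceslay"


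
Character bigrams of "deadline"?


Word: "deadline" (length 8)
Number of bigrams = 8 - 2 + 1 = 7
  Position 0: "de"
  Position 1: "ea"
  Position 2: "ad"
  Position 3: "dl"
  Position 4: "li"
  Position 5: "in"
  Position 6: "ne"
Bigrams = "de", "ea", "ad", "dl", "li", "in", "ne"


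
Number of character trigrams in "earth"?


Word: "earth" (length 5)
Number of 3-grams = length - 3 + 1 = 5 - 3 + 1
= 3


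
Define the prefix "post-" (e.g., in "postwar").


Prefix: post-
As in: postwar -> post- + war
Meaning = after


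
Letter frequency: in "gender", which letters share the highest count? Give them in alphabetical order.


Word: "gender"
Letter counts:
  'd': 1
  'e': 2
  'g': 1
  'n': 1
  'r': 1
Maximum count = 2
Most frequent = 'e' (2 times each)


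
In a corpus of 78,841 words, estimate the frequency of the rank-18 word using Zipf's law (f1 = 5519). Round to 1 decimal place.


Zipf's law: f(r) = f(1) / r
f(1) = 5519
f(18) = 5519 / 18
= 306.6 occurrences


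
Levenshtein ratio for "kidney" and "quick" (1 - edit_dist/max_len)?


Word 1: "kidney" (length 6)
Word 2: "quick" (length 5)
One optimal edit sequence:
  1. delete 'k'  (+1)
  2. substitute 'i' -> 'q'  (+1)
  3. substitute 'd' -> 'u'  (+1)
  4. substitute 'n' -> 'i'  (+1)
  5. substitute 'e' -> 'c'  (+1)
  6. substitute 'y' -> 'k'  (+1)
Edit distance = 6
Max length = max(6, 5) = 6
Similarity = 1 - 6/6
= 0.0000


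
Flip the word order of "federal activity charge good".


Original: "federal activity charge good"
Words (1..n): federal | activity | charge | good
Reversed (n..1): good | charge | activity | federal
Result = "good charge activity federal"


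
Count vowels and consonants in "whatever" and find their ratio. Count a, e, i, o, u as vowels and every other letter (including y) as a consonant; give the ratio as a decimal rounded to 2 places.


Word: "whatever"
Vowels (a,e,i,o,u): 3
Consonants: 5
Ratio = 3/5
= 0.60


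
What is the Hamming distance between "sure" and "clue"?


Comparing character by character (same length = 4):
  Pos 0: 's' vs 'c' !=
  Pos 1: 'u' vs 'l' !=
  Pos 2: 'r' vs 'u' !=
  Pos 3: 'e' vs 'e' =
Hamming distance = 3


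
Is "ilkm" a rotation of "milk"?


Word: "milk", Candidate: "ilkm"
Method: check if candidate is substring of word+word
"milkmilk" contains "ilkm"? Yes
Is rotation = Yes


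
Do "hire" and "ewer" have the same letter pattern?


Pattern of "hire": [0, 1, 2, 3]
Pattern of "ewer": [0, 1, 0, 2]
Patterns do not match
Same pattern = No


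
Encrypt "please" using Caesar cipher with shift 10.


Word: "please"
Shift: 10
Each letter → (letter + shift) mod 26:
  'p' (15) + 10 = 25 → 'z'
  'l' (11) + 10 = 21 → 'v'
  'e' (4) + 10 = 14 → 'o'
  'a' (0) + 10 = 10 → 'k'
  's' (18) + 10 = 2 → 'c'
  'e' (4) + 10 = 14 → 'o'
Result = "zvokco"


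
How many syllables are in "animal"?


Word: "animal"
Syllable breakdown: an | i | mal
Counting: 3 parts
= 3 syllables


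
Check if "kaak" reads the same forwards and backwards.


Word: "kaak"
Reversed: "kaak"
Forward == Backward? kaak == kaak
Palindrome = Yes


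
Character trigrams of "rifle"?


Word: "rifle" (length 5)
Number of trigrams = 5 - 3 + 1 = 3
  Position 0: "rif"
  Position 1: "ifl"
  Position 2: "fle"
Trigrams = "rif", "ifl", "fle"


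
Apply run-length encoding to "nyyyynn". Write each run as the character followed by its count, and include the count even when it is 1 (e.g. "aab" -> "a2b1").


String: "nyyyynn"
Scanning for consecutive runs:
  'n' x 1
  'y' x 4
  'n' x 2
RLE = "n1y4n2"


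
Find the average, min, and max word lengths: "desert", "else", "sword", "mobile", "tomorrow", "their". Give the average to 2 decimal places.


Lengths: "desert"=6, "else"=4, "sword"=5, "mobile"=6, "tomorrow"=8, "their"=5
Sum = 34, Count = 6
Average = 34/6 = 5.67
= avg=5.67, min=4, max=8


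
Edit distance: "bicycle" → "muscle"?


Word 1: "bicycle" (length 7)
Word 2: "muscle" (length 6)
One optimal edit sequence (insert/delete/substitute each cost 1):
  1. delete 'b'  (+1)
  2. substitute 'i' -> 'm'  (+1)
  3. substitute 'c' -> 'u'  (+1)
  4. substitute 'y' -> 's'  (+1)
  5. keep 'c'
  6. keep 'l'
  7. keep 'e'
Total edit operations: 4
Edit distance = 4


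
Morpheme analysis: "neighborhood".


Word: "neighborhood"
Morphemes: neighbor | -hood
Each morpheme carries meaning
= 2 morphemes


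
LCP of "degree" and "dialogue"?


Word 1: "degree"
Word 2: "dialogue"
Comparing from start:
  Pos 0: 'd' == 'd'
  Pos 1: 'e' != 'i' (stop)
LCP = "d" (length 1)


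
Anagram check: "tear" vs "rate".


Word 1: "tear" → sorted: aert
Word 2: "rate" → sorted: aert
Same letters? aert == aert
Anagram = Yes


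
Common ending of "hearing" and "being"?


Word 1: "hearing"
Word 2: "being"
Comparing from end:
  Pos -1: 'g' == 'g'
  Pos -2: 'n' == 'n'
  Pos -3: 'i' == 'i'
  Pos -4: 'r' != 'e' (stop)
LCS = "ing" (length 3)


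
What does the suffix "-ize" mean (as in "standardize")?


Suffix: -ize
Example: standardize (standard + -ize)
Meaning = to make


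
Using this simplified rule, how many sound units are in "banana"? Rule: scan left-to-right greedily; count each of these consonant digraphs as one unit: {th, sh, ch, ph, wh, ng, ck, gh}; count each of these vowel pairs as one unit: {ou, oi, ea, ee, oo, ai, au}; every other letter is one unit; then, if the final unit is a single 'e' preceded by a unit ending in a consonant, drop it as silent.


Word: "banana" (6 letters)
Left-to-right scan:
  [1] 'b' (letter)
  [2] 'a' (letter)
  [3] 'n' (letter)
  [4] 'a' (letter)
  [5] 'n' (letter)
  [6] 'a' (letter)
Units from scan: 6
Sound units = 6 units


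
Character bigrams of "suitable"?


Word: "suitable" (length 8)
Number of bigrams = 8 - 2 + 1 = 7
  Position 0: "su"
  Position 1: "ui"
  Position 2: "it"
  Position 3: "ta"
  Position 4: "ab"
  Position 5: "bl"
  Position 6: "le"
Bigrams = "su", "ui", "it", "ta", "ab", "bl", "le"


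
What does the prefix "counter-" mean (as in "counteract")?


Prefix: counter-
Example: counteract (counter- + act)
Meaning = against / opposite


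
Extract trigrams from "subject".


Word: "subject" (length 7)
Number of trigrams = 7 - 3 + 1 = 5
  Position 0: "sub"
  Position 1: "ubj"
  Position 2: "bje"
  Position 3: "jec"
  Position 4: "ect"
Trigrams = "sub", "ubj", "bje", "jec", "ect"


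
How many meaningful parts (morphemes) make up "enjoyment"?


Word: "enjoyment"
Morphemes: en- + joy + -ment
Each morpheme carries meaning
= 3 morphemes


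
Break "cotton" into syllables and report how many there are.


Word: "cotton"
Syllable breakdown: cot-ton
Counting: 2 parts
= 2 syllables


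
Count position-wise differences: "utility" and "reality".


Comparing character by character (same length = 7):
  Pos 0: 'u' vs 'r' !=
  Pos 1: 't' vs 'e' !=
  Pos 2: 'i' vs 'a' !=
  Pos 3: 'l' vs 'l' =
  Pos 4: 'i' vs 'i' =
  Pos 5: 't' vs 't' =
  Pos 6: 'y' vs 'y' =
Hamming distance = 3


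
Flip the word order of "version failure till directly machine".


Original: "version failure till directly machine"
Words (1..n): version | failure | till | directly | machine
Reversed (n..1): machine | directly | till | failure | version
Result = "machine directly till failure version"


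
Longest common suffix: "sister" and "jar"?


Word 1: "sister"
Word 2: "jar"
Comparing from end:
  Pos -1: 'r' == 'r'
  Pos -2: 'e' != 'a' (stop)
LCS = "r" (length 1)


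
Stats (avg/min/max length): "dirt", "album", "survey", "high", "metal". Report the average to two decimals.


Lengths: "dirt"=4, "album"=5, "survey"=6, "high"=4, "metal"=5
Sum = 24, Count = 5
Average = 24/5 = 4.80
= avg=4.80, min=4, max=6


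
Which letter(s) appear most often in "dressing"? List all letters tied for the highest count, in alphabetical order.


Word: "dressing"
Letter counts:
  'd': 1
  'e': 1
  'g': 1
  'i': 1
  'n': 1
  'r': 1
  's': 2
Maximum count = 2
Most frequent = 's' (2 times each)


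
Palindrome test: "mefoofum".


Word: "mefoofum"
Reversed: "mufoofem"
Forward == Backward? mefoofum != mufoofem
Palindrome = No


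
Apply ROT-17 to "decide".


Word: "decide"
Shift: 17
Each letter → (letter + shift) mod 26:
  'd' (3) + 17 = 20 → 'u'
  'e' (4) + 17 = 21 → 'v'
  'c' (2) + 17 = 19 → 't'
  'i' (8) + 17 = 25 → 'z'
  'd' (3) + 17 = 20 → 'u'
  'e' (4) + 17 = 21 → 'v'
Result = "uvtzuv"


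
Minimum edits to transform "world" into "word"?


Word 1: "world" (length 5)
Word 2: "word" (length 4)
One optimal edit sequence (insert/delete/substitute each cost 1):
  1. keep 'w'
  2. keep 'o'
  3. keep 'r'
  4. delete 'l'  (+1)
  5. keep 'd'
Total edit operations: 1
Edit distance = 1


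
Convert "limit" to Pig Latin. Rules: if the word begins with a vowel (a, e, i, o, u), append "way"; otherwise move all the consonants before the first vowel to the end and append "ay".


Word: "limit"
Starts with consonant(s) → move to end, add 'ay'
Consonant cluster: "l"
Pig Latin = "imitlay"


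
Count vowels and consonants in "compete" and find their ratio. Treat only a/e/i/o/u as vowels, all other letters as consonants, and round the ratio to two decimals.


Word: "compete"
Vowels (a,e,i,o,u): 3
Consonants: 4
Ratio = 3/4
= 0.75


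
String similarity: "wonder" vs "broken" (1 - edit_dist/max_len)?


Word 1: "wonder" (length 6)
Word 2: "broken" (length 6)
One optimal edit sequence:
  1. substitute 'w' -> 'b'  (+1)
  2. substitute 'o' -> 'r'  (+1)
  3. substitute 'n' -> 'o'  (+1)
  4. substitute 'd' -> 'k'  (+1)
  5. keep 'e'
  6. substitute 'r' -> 'n'  (+1)
Edit distance = 5
Max length = max(6, 6) = 6
Similarity = 1 - 5/6
= 0.1667


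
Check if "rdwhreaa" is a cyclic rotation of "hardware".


Word: "hardware", Candidate: "rdwhreaa"
Method: check if candidate is substring of word+word
"hardwarehardware" contains "rdwhreaa"? No
Is rotation = No


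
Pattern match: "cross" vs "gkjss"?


Pattern of "cross": [0, 1, 2, 3, 3]
Pattern of "gkjss": [0, 1, 2, 3, 3]
Patterns match
Same pattern = Yes


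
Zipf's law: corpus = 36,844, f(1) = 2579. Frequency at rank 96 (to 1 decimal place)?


Zipf's law: f(r) = f(1) / r
f(1) = 2579
f(96) = 2579 / 96
= 26.9 occurrences


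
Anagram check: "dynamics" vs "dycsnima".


Word 1: "dynamics" → sorted: acdimnsy
Word 2: "dycsnima" → sorted: acdimnsy
Same letters? acdimnsy == acdimnsy
Anagram = Yes


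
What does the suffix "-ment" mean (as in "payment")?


Suffix: -ment
Example: payment (pay + -ment)
Meaning = result of action


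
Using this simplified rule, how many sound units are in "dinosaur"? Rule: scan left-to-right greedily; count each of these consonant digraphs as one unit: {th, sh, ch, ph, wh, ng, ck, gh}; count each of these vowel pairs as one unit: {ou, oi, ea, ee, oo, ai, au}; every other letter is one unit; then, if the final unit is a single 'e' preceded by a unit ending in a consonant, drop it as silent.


Word: "dinosaur" (8 letters)
Left-to-right scan:
  1. 'd' (letter)
  2. 'i' (letter)
  3. 'n' (letter)
  4. 'o' (letter)
  5. 's' (letter)
  6. 'au' (vowel-pair)
  7. 'r' (letter)
Units from scan: 7
Sound units = 7 units


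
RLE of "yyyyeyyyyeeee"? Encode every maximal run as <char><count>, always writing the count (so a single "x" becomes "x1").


String: "yyyyeyyyyeeee"
Scanning for consecutive runs:
  'y' x 4
  'e' x 1
  'y' x 4
  'e' x 4
RLE = "y4e1y4e4"


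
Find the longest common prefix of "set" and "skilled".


Word 1: "set"
Word 2: "skilled"
Comparing from start:
  Pos 0: 's' == 's'
  Pos 1: 'e' != 'k' (stop)
LCP = "s" (length 1)


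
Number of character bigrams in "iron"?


Word: "iron" (length 4)
Number of 2-grams = length - 2 + 1 = 4 - 2 + 1
= 3


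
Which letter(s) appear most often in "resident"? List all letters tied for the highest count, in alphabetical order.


Word: "resident"
Letter counts:
  'd': 1
  'e': 2
  'i': 1
  'n': 1
  'r': 1
  's': 1
  't': 1
Maximum count = 2
Most frequent = 'e' (2 times each)


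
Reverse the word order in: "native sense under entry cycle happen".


Original: "native sense under entry cycle happen"
Words (1..n): native | sense | under | entry | cycle | happen
Reversed (n..1): happen | cycle | entry | under | sense | native
Result = "happen cycle entry under sense native"


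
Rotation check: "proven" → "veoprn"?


Word: "proven", Candidate: "veoprn"
Method: check if candidate is substring of word+word
"provenproven" contains "veoprn"? No
Is rotation = No


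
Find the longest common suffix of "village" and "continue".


Word 1: "village"
Word 2: "continue"
Comparing from end:
  Pos -1: 'e' == 'e'
  Pos -2: 'g' != 'u' (stop)
LCS = "e" (length 1)


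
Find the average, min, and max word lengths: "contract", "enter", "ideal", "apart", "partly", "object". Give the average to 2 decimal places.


Lengths: "contract"=8, "enter"=5, "ideal"=5, "apart"=5, "partly"=6, "object"=6
Sum = 35, Count = 6
Average = 35/6 = 5.83
= avg=5.83, min=5, max=8


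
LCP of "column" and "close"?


Word 1: "column"
Word 2: "close"
Comparing from start:
  Pos 0: 'c' == 'c'
  Pos 1: 'o' != 'l' (stop)
LCP = "c" (length 1)


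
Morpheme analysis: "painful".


Word: "painful"
Morphemes: pain / -ful
Each morpheme carries meaning
= 2 morphemes


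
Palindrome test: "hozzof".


Word: "hozzof"
Reversed: "fozzoh"
Forward == Backward? hozzof != fozzoh
Palindrome = No


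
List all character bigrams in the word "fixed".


Word: "fixed" (length 5)
Number of bigrams = 5 - 2 + 1 = 4
  Position 0: "fi"
  Position 1: "ix"
  Position 2: "xe"
  Position 3: "ed"
Bigrams = "fi", "ix", "xe", "ed"


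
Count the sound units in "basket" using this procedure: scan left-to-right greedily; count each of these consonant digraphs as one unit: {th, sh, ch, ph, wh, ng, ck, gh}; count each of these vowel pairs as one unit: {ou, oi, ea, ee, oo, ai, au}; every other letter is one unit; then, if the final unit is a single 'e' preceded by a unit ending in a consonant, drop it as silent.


Word: "basket" (6 letters)
Left-to-right scan:
  1. 'b' (letter)
  2. 'a' (letter)
  3. 's' (letter)
  4. 'k' (letter)
  5. 'e' (letter)
  6. 't' (letter)
Units from scan: 6
Sound units = 6 units


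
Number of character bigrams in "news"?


Word: "news" (length 4)
Number of 2-grams = length - 2 + 1 = 4 - 2 + 1
= 3


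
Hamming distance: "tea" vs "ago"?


Comparing character by character (same length = 3):
  Pos 0: 't' vs 'a' !=
  Pos 1: 'e' vs 'g' !=
  Pos 2: 'a' vs 'o' !=
Hamming distance = 3


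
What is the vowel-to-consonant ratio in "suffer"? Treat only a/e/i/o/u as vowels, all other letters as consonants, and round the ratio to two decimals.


Word: "suffer"
Vowels (a,e,i,o,u): 2
Consonants: 4
Ratio = 2/4
= 0.50


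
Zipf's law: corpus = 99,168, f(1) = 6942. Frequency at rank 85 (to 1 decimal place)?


Zipf's law: f(r) = f(1) / r
f(1) = 6942
f(85) = 6942 / 85
= 81.7 occurrences


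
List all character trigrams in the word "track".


Word: "track" (length 5)
Number of trigrams = 5 - 3 + 1 = 3
  Position 0: "tra"
  Position 1: "rac"
  Position 2: "ack"
Trigrams = "tra", "rac", "ack"


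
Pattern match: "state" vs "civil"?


Pattern of "state": [0, 1, 2, 1, 3]
Pattern of "civil": [0, 1, 2, 1, 3]
Patterns match
Same pattern = Yes


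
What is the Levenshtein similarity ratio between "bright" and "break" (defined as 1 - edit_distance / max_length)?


Word 1: "bright" (length 6)
Word 2: "break" (length 5)
One optimal edit sequence:
  1. keep 'b'
  2. keep 'r'
  3. delete 'i'  (+1)
  4. substitute 'g' -> 'e'  (+1)
  5. substitute 'h' -> 'a'  (+1)
  6. substitute 't' -> 'k'  (+1)
Edit distance = 4
Max length = max(6, 5) = 6
Similarity = 1 - 4/6
= 0.3333


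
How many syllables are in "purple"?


Word: "purple"
Syllable breakdown: pur · ple
Counting: 2 parts
= 2 syllables


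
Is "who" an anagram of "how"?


Word 1: "how" → sorted: how
Word 2: "who" → sorted: how
Same letters? how == how
Anagram = Yes


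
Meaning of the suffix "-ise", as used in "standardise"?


Suffix: -ise
Example: standardise (standard + -ise)
Meaning = to make


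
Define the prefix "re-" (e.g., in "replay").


Prefix: re-
As in: replay -> re- + play
Meaning = again


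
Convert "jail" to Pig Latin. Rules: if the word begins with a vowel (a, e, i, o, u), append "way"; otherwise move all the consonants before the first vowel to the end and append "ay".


Word: "jail"
Starts with consonant(s) → move to end, add 'ay'
Consonant cluster: "j"
Pig Latin = "ailjay"


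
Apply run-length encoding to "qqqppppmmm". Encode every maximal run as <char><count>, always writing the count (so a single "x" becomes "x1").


String: "qqqppppmmm"
Scanning for consecutive runs:
  'q' x 3
  'p' x 4
  'm' x 3
RLE = "q3p4m3"


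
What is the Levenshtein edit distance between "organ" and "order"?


Word 1: "organ" (length 5)
Word 2: "order" (length 5)
One optimal edit sequence (insert/delete/substitute each cost 1):
  1. keep 'o'
  2. keep 'r'
  3. substitute 'g' -> 'd'  (+1)
  4. substitute 'a' -> 'e'  (+1)
  5. substitute 'n' -> 'r'  (+1)
Total edit operations: 3
Edit distance = 3


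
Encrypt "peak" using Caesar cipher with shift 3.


Word: "peak"
Shift: 3
Each letter → (letter + shift) mod 26:
  'p' (15) + 3 = 18 → 's'
  'e' (4) + 3 = 7 → 'h'
  'a' (0) + 3 = 3 → 'd'
  'k' (10) + 3 = 13 → 'n'
Result = "shdn"


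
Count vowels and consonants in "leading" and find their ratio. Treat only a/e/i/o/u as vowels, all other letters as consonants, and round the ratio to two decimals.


Word: "leading"
Vowels (a,e,i,o,u): 3
Consonants: 4
Ratio = 3/4
= 0.75


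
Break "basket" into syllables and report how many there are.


Word: "basket"
Syllable breakdown: bas / ket
Counting: 2 parts
= 2 syllables


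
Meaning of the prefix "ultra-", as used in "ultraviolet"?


Prefix: ultra-
Example: ultraviolet = ultra- + violet
Meaning = beyond


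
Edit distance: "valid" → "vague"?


Word 1: "valid" (length 5)
Word 2: "vague" (length 5)
One optimal edit sequence (insert/delete/substitute each cost 1):
  1. keep 'v'
  2. keep 'a'
  3. substitute 'l' -> 'g'  (+1)
  4. substitute 'i' -> 'u'  (+1)
  5. substitute 'd' -> 'e'  (+1)
Total edit operations: 3
Edit distance = 3


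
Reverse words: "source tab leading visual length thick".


Original: "source tab leading visual length thick"
Words (1..n): source | tab | leading | visual | length | thick
Reversed (n..1): thick | length | visual | leading | tab | source
Result = "thick length visual leading tab source"


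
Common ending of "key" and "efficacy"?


Word 1: "key"
Word 2: "efficacy"
Comparing from end:
  Pos -1: 'y' == 'y'
  Pos -2: 'e' != 'c' (stop)
LCS = "y" (length 1)


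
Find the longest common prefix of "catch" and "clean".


Word 1: "catch"
Word 2: "clean"
Comparing from start:
  Pos 0: 'c' == 'c'
  Pos 1: 'a' != 'l' (stop)
LCP = "c" (length 1)


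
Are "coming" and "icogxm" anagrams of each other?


Word 1: "coming" → sorted: cgimno
Word 2: "icogxm" → sorted: cgimox
Same letters? cgimno != cgimox
Anagram = No


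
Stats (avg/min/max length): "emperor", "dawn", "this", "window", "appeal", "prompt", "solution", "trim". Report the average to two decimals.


Lengths: "emperor"=7, "dawn"=4, "this"=4, "window"=6, "appeal"=6, "prompt"=6, "solution"=8, "trim"=4
Sum = 45, Count = 8
Average = 45/8 = 5.63
= avg=5.63, min=4, max=8


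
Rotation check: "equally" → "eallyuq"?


Word: "equally", Candidate: "eallyuq"
Method: check if candidate is substring of word+word
"equallyequally" contains "eallyuq"? No
Is rotation = No


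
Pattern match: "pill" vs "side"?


Pattern of "pill": [0, 1, 2, 2]
Pattern of "side": [0, 1, 2, 3]
Patterns do not match
Same pattern = No


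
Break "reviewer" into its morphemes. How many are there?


Word: "reviewer"
Morphemes: re- | view | -er
Each morpheme carries meaning
= 3 morphemes


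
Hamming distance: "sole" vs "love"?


Comparing character by character (same length = 4):
  Pos 0: 's' vs 'l' !=
  Pos 1: 'o' vs 'o' =
  Pos 2: 'l' vs 'v' !=
  Pos 3: 'e' vs 'e' =
Hamming distance = 2


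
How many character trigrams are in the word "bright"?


Word: "bright" (length 6)
Number of 3-grams = length - 3 + 1 = 6 - 3 + 1
= 4


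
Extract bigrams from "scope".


Word: "scope" (length 5)
Number of bigrams = 5 - 2 + 1 = 4
  Position 0: "sc"
  Position 1: "co"
  Position 2: "op"
  Position 3: "pe"
Bigrams = "sc", "co", "op", "pe"


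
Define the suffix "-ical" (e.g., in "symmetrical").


Suffix: -ical
Example: symmetrical = symmetry + -ical, with a spelling change
Meaning = relating to


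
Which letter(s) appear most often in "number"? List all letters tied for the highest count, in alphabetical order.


Word: "number"
Letter counts:
  'b': 1
  'e': 1
  'm': 1
  'n': 1
  'r': 1
  'u': 1
Maximum count = 1
Most frequent = 'b', 'e', 'm', 'n', 'r', 'u' (1 time each)


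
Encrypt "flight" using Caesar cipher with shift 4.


Word: "flight"
Shift: 4
Each letter → (letter + shift) mod 26:
  'f' (5) + 4 = 9 → 'j'
  'l' (11) + 4 = 15 → 'p'
  'i' (8) + 4 = 12 → 'm'
  'g' (6) + 4 = 10 → 'k'
  'h' (7) + 4 = 11 → 'l'
  't' (19) + 4 = 23 → 'x'
Result = "jpmklx"


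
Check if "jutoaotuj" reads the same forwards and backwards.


Word: "jutoaotuj"
Reversed: "jutoaotuj"
Forward == Backward? jutoaotuj == jutoaotuj
Palindrome = Yes


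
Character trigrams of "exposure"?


Word: "exposure" (length 8)
Number of trigrams = 8 - 3 + 1 = 6
  Position 0: "exp"
  Position 1: "xpo"
  Position 2: "pos"
  Position 3: "osu"
  Position 4: "sur"
  Position 5: "ure"
Trigrams = "exp", "xpo", "pos", "osu", "sur", "ure"


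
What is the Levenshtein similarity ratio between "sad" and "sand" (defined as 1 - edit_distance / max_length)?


Word 1: "sad" (length 3)
Word 2: "sand" (length 4)
One optimal edit sequence:
  1. keep 's'
  2. keep 'a'
  3. insert 'n'  (+1)
  4. keep 'd'
Edit distance = 1
Max length = max(3, 4) = 4
Similarity = 1 - 1/4
= 0.7500


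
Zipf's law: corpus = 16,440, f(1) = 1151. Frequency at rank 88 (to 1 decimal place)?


Zipf's law: f(r) = f(1) / r
f(1) = 1151
f(88) = 1151 / 88
= 13.1 occurrences


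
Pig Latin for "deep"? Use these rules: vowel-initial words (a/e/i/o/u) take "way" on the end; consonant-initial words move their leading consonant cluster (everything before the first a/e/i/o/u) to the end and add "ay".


Word: "deep"
Starts with consonant(s) → move to end, add 'ay'
Consonant cluster: "d"
Pig Latin = "eepday"


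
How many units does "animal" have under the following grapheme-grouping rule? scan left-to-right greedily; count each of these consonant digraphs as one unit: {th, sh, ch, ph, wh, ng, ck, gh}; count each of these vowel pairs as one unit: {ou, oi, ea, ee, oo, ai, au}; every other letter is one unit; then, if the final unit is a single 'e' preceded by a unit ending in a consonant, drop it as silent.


Word: "animal" (6 letters)
Left-to-right scan:
  1. 'a' (letter)
  2. 'n' (letter)
  3. 'i' (letter)
  4. 'm' (letter)
  5. 'a' (letter)
  6. 'l' (letter)
Units from scan: 6
Sound units = 6 units
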